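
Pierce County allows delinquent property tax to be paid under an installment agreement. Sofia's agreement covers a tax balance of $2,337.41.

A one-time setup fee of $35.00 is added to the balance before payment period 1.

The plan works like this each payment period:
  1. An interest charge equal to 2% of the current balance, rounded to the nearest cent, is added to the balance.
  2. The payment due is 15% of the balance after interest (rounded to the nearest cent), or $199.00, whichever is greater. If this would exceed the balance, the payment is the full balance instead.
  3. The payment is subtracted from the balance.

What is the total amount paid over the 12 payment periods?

Payment period 1: opening $2,372.41; interest $47.45 → $2,419.86; payment $362.98; balance $2,056.88
Payment period 2: opening $2,056.88; interest $41.14 → $2,098.02; payment $314.70; balance $1,783.32
Payment period 3: opening $1,783.32; interest $35.67 → $1,818.99; payment $272.85; balance $1,546.14
Payment period 4: opening $1,546.14; interest $30.92 → $1,577.06; payment $236.56; balance $1,340.50
Payment period 5: opening $1,340.50; interest $26.81 → $1,367.31; payment $205.10; balance $1,162.21
Payment period 6: opening $1,162.21; interest $23.24 → $1,185.45; payment $199.00; balance $986.45
Payment period 7: opening $986.45; interest $19.73 → $1,006.18; payment $199.00; balance $807.18
Payment period 8: opening $807.18; interest $16.14 → $823.32; payment $199.00; balance $624.32
Payment period 9: opening $624.32; interest $12.49 → $636.81; payment $199.00; balance $437.81
Payment period 10: opening $437.81; interest $8.76 → $446.57; payment $199.00; balance $247.57
Payment period 11: opening $247.57; interest $4.95 → $252.52; payment $199.00; balance $53.52
Payment period 12: opening $53.52; interest $1.07 → $54.59; payment $54.59; balance $0.00
Total paid: $2,640.78

$2,640.78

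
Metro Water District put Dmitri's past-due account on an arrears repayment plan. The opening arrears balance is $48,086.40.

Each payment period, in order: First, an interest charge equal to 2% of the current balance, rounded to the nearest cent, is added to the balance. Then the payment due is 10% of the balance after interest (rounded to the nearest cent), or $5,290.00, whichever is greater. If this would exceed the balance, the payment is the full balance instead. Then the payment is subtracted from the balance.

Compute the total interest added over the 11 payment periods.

Payment period 1: opening $48,086.40; interest $961.73 → $49,048.13; payment $5,290.00; balance $43,758.13
Payment period 2: opening $43,758.13; interest $875.16 → $44,633.29; payment $5,290.00; balance $39,343.29
Payment period 3: opening $39,343.29; interest $786.87 → $40,130.16; payment $5,290.00; balance $34,840.16
Payment period 4: opening $34,840.16; interest $696.80 → $35,536.96; payment $5,290.00; balance $30,246.96
Payment period 5: opening $30,246.96; interest $604.94 → $30,851.90; payment $5,290.00; balance $25,561.90
Payment period 6: opening $25,561.90; interest $511.24 → $26,073.14; payment $5,290.00; balance $20,783.14
Payment period 7: opening $20,783.14; interest $415.66 → $21,198.80; payment $5,290.00; balance $15,908.80
Payment period 8: opening $15,908.80; interest $318.18 → $16,226.98; payment $5,290.00; balance $10,936.98
Payment period 9: opening $10,936.98; interest $218.74 → $11,155.72; payment $5,290.00; balance $5,865.72
Payment period 10: opening $5,865.72; interest $117.31 → $5,983.03; payment $5,290.00; balance $693.03
Payment period 11: opening $693.03; interest $13.86 → $706.89; payment $706.89; balance $0.00
Total interest: $961.73 + $875.16 + $786.87 + $696.80 + $604.94 + $511.24 + $415.66 + $318.18 + $218.74 + $117.31 + $13.86 = $5,520.49

$5,520.49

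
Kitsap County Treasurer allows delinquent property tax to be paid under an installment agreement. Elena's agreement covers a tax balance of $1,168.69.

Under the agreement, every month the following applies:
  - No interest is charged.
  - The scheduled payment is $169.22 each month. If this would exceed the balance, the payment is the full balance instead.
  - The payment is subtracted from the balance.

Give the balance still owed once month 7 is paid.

# | Opening | Payment | End bal
1 | $1,168.69 | $169.22 | $999.47
2 | $999.47 | $169.22 | $830.25
3 | $830.25 | $169.22 | $661.03
4 | $661.03 | $169.22 | $491.81
5 | $491.81 | $169.22 | $322.59
6 | $322.59 | $169.22 | $153.37
7 | $153.37 | $153.37 | $0.00

$0.00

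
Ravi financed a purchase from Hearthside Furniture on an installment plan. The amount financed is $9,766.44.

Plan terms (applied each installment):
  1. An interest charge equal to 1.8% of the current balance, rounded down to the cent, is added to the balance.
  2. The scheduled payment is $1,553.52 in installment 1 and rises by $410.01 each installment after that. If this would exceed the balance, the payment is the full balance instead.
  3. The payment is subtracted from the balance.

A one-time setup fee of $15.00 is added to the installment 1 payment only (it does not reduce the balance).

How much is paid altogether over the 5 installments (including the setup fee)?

Installment 1: $9,766.44 +$175.79 interest = $9,942.23; pay $1,553.52 (+ $15.00 fee) → $8,388.71
Installment 2: $8,388.71 +$150.99 interest = $8,539.70; pay $1,963.53 → $6,576.17
Installment 3: $6,576.17 +$118.37 interest = $6,694.54; pay $2,373.54 → $4,321.00
Installment 4: $4,321.00 +$77.77 interest = $4,398.77; pay $2,783.55 → $1,615.22
Installment 5: $1,615.22 +$29.07 interest = $1,644.29; pay $1,644.29 → $0.00
Total paid: $10,333.43

$10,333.43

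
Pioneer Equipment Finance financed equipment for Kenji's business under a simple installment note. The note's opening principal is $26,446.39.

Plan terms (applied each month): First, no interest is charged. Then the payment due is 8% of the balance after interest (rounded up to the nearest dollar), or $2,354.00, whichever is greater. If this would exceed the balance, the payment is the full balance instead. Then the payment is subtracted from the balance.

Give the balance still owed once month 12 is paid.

$0.00

Month 1: opening $26,446.39; payment $2,354.00; balance $24,092.39
Month 2: opening $24,092.39; payment $2,354.00; balance $21,738.39
Month 3: opening $21,738.39; payment $2,354.00; balance $19,384.39
Month 4: opening $19,384.39; payment $2,354.00; balance $17,030.39
Month 5: opening $17,030.39; payment $2,354.00; balance $14,676.39
Month 6: opening $14,676.39; payment $2,354.00; balance $12,322.39
Month 7: opening $12,322.39; payment $2,354.00; balance $9,968.39
Month 8: opening $9,968.39; payment $2,354.00; balance $7,614.39
Month 9: opening $7,614.39; payment $2,354.00; balance $5,260.39
Month 10: opening $5,260.39; payment $2,354.00; balance $2,906.39
Month 11: opening $2,906.39; payment $2,354.00; balance $552.39
Month 12: opening $552.39; payment $552.39; balance $0.00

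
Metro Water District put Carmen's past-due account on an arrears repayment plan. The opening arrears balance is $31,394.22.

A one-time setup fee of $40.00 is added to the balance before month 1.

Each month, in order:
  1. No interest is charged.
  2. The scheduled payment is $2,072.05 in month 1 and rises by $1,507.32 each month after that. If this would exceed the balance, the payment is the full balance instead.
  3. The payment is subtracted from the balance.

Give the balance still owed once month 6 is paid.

$0.00

# | Opening | Payment | End bal
1 | $31,434.22 | $2,072.05 | $29,362.17
2 | $29,362.17 | $3,579.37 | $25,782.80
3 | $25,782.80 | $5,086.69 | $20,696.11
4 | $20,696.11 | $6,594.01 | $14,102.10
5 | $14,102.10 | $8,101.33 | $6,000.77
6 | $6,000.77 | $6,000.77 | $0.00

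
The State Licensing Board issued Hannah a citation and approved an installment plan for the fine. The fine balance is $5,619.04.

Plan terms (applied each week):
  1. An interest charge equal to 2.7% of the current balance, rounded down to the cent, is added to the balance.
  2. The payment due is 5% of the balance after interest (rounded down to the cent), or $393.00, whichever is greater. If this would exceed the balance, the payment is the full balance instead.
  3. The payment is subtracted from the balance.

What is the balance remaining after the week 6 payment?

$4,069.97

Week 1: $5,619.04 +$151.71 interest = $5,770.75; pay $393.00 → $5,377.75
Week 2: $5,377.75 +$145.19 interest = $5,522.94; pay $393.00 → $5,129.94
Week 3: $5,129.94 +$138.50 interest = $5,268.44; pay $393.00 → $4,875.44
Week 4: $4,875.44 +$131.63 interest = $5,007.07; pay $393.00 → $4,614.07
Week 5: $4,614.07 +$124.57 interest = $4,738.64; pay $393.00 → $4,345.64
Week 6: $4,345.64 +$117.33 interest = $4,462.97; pay $393.00 → $4,069.97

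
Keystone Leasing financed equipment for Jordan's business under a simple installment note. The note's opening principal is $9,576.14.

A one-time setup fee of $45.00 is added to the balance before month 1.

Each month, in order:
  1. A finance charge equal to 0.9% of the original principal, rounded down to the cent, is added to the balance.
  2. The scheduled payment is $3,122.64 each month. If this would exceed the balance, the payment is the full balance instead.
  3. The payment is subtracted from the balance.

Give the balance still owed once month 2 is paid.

$3,548.22

Month 1: $9,621.14 +$86.18 interest = $9,707.32; pay $3,122.64 → $6,584.68
Month 2: $6,584.68 +$86.18 interest = $6,670.86; pay $3,122.64 → $3,548.22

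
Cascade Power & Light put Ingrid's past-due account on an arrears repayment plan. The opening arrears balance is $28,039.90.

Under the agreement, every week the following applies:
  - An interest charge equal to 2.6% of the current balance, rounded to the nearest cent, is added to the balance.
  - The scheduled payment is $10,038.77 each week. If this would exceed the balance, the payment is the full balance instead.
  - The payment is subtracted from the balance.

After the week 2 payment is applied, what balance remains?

$9,178.38

# | Opening | Interest | Payment | End bal
1 | $28,039.90 | $729.04 | $10,038.77 | $18,730.17
2 | $18,730.17 | $486.98 | $10,038.77 | $9,178.38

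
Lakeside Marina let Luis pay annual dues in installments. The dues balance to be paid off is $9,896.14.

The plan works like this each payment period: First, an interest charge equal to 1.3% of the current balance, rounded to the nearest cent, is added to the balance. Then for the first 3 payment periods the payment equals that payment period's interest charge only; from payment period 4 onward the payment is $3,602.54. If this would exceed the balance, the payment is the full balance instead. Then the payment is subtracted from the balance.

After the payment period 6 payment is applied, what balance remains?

$0.00

# | Opening | Interest | Payment | End bal
1 | $9,896.14 | $128.65 | $128.65 | $9,896.14
2 | $9,896.14 | $128.65 | $128.65 | $9,896.14
3 | $9,896.14 | $128.65 | $128.65 | $9,896.14
4 | $9,896.14 | $128.65 | $3,602.54 | $6,422.25
5 | $6,422.25 | $83.49 | $3,602.54 | $2,903.20
6 | $2,903.20 | $37.74 | $2,940.94 | $0.00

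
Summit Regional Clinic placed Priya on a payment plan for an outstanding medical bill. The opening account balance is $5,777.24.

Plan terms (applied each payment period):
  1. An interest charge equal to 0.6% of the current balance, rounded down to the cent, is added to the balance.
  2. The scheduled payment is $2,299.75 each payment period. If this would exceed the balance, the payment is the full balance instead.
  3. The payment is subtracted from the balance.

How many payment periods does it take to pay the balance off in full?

Payment period 1: opening $5,777.24; interest $34.66 → $5,811.90; payment $2,299.75; balance $3,512.15
Payment period 2: opening $3,512.15; interest $21.07 → $3,533.22; payment $2,299.75; balance $1,233.47
Payment period 3: opening $1,233.47; interest $7.40 → $1,240.87; payment $1,240.87; balance $0.00
Balance reaches $0.00 in payment period 3.

3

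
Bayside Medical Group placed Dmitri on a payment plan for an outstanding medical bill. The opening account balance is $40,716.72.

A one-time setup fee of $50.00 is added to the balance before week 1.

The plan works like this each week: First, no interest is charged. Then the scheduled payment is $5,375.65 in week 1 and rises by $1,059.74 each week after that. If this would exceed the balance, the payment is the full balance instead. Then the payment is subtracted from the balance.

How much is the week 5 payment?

$9,614.61

Week 1: opening $40,766.72; payment $5,375.65; balance $35,391.07
Week 2: opening $35,391.07; payment $6,435.39; balance $28,955.68
Week 3: opening $28,955.68; payment $7,495.13; balance $21,460.55
Week 4: opening $21,460.55; payment $8,554.87; balance $12,905.68
Week 5: opening $12,905.68; payment $9,614.61; balance $3,291.07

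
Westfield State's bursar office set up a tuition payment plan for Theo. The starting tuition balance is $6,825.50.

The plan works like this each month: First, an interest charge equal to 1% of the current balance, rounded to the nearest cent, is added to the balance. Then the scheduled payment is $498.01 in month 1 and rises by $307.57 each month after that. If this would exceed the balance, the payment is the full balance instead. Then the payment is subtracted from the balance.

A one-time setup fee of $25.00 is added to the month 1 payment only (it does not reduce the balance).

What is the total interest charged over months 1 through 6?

$282.24

Month 1: $6,825.50 +$68.26 interest = $6,893.76; pay $498.01 (+ $25.00 fee) → $6,395.75
Month 2: $6,395.75 +$63.96 interest = $6,459.71; pay $805.58 → $5,654.13
Month 3: $5,654.13 +$56.54 interest = $5,710.67; pay $1,113.15 → $4,597.52
Month 4: $4,597.52 +$45.98 interest = $4,643.50; pay $1,420.72 → $3,222.78
Month 5: $3,222.78 +$32.23 interest = $3,255.01; pay $1,728.29 → $1,526.72
Month 6: $1,526.72 +$15.27 interest = $1,541.99; pay $1,541.99 → $0.00
Total interest: $68.26 + $63.96 + $56.54 + $45.98 + $32.23 + $15.27 = $282.24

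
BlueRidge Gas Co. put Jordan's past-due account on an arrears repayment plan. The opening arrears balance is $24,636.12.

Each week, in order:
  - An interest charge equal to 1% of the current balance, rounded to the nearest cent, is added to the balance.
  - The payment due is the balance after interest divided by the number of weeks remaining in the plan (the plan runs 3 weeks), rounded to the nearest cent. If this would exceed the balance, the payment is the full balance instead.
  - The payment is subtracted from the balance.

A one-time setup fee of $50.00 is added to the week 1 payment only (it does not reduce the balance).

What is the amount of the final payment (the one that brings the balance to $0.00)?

$8,460.87

# | Opening | Interest | Payment | Fee | End bal
1 | $24,636.12 | $246.36 | $8,294.16 | $50.00 | $16,588.32
2 | $16,588.32 | $165.88 | $8,377.10 | — | $8,377.10
3 | $8,377.10 | $83.77 | $8,460.87 | — | $0.00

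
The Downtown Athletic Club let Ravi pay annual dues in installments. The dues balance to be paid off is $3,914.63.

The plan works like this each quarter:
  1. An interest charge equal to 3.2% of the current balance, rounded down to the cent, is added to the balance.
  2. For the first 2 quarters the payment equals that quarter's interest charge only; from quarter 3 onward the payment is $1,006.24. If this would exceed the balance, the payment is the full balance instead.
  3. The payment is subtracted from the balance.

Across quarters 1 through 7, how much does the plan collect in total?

$4,500.38

Quarter 1: opening $3,914.63; interest $125.26 → $4,039.89; payment $125.26; balance $3,914.63
Quarter 2: opening $3,914.63; interest $125.26 → $4,039.89; payment $125.26; balance $3,914.63
Quarter 3: opening $3,914.63; interest $125.26 → $4,039.89; payment $1,006.24; balance $3,033.65
Quarter 4: opening $3,033.65; interest $97.07 → $3,130.72; payment $1,006.24; balance $2,124.48
Quarter 5: opening $2,124.48; interest $67.98 → $2,192.46; payment $1,006.24; balance $1,186.22
Quarter 6: opening $1,186.22; interest $37.95 → $1,224.17; payment $1,006.24; balance $217.93
Quarter 7: opening $217.93; interest $6.97 → $224.90; payment $224.90; balance $0.00
Total paid: $4,500.38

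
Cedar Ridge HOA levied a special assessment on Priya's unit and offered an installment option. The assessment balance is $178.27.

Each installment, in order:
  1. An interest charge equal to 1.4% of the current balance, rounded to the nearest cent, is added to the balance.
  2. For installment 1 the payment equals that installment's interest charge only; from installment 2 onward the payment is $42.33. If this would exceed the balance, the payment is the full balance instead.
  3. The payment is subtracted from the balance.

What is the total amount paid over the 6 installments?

$187.60

# | Opening | Interest | Payment | End bal
1 | $178.27 | $2.50 | $2.50 | $178.27
2 | $178.27 | $2.50 | $42.33 | $138.44
3 | $138.44 | $1.94 | $42.33 | $98.05
4 | $98.05 | $1.37 | $42.33 | $57.09
5 | $57.09 | $0.80 | $42.33 | $15.56
6 | $15.56 | $0.22 | $15.78 | $0.00
Total paid: $187.60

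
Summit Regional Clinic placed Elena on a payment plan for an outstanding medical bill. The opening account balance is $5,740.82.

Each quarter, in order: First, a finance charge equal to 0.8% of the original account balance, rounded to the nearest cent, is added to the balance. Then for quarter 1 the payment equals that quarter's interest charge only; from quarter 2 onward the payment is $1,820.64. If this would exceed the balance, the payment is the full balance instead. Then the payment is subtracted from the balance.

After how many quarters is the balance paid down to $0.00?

5

Quarter 1: opening $5,740.82; interest $45.93 → $5,786.75; payment $45.93; balance $5,740.82
Quarter 2: opening $5,740.82; interest $45.93 → $5,786.75; payment $1,820.64; balance $3,966.11
Quarter 3: opening $3,966.11; interest $45.93 → $4,012.04; payment $1,820.64; balance $2,191.40
Quarter 4: opening $2,191.40; interest $45.93 → $2,237.33; payment $1,820.64; balance $416.69
Quarter 5: opening $416.69; interest $45.93 → $462.62; payment $462.62; balance $0.00
Balance reaches $0.00 in quarter 5.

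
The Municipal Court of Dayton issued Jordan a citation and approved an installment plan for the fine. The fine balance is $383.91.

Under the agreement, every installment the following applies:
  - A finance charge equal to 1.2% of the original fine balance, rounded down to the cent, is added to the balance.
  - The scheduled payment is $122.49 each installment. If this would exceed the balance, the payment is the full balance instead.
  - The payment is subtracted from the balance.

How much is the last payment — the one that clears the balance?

Installment 1: opening $383.91; interest $4.60 → $388.51; payment $122.49; balance $266.02
Installment 2: opening $266.02; interest $4.60 → $270.62; payment $122.49; balance $148.13
Installment 3: opening $148.13; interest $4.60 → $152.73; payment $122.49; balance $30.24
Installment 4: opening $30.24; interest $4.60 → $34.84; payment $34.84; balance $0.00

$34.84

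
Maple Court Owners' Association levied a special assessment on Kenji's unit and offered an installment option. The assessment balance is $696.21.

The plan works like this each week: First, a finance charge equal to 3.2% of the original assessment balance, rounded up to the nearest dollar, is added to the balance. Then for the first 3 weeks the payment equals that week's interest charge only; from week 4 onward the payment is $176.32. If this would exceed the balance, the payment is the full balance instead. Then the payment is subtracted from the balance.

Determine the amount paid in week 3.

$23.00

# | Opening | Interest | Payment | End bal
1 | $696.21 | $23.00 | $23.00 | $696.21
2 | $696.21 | $23.00 | $23.00 | $696.21
3 | $696.21 | $23.00 | $23.00 | $696.21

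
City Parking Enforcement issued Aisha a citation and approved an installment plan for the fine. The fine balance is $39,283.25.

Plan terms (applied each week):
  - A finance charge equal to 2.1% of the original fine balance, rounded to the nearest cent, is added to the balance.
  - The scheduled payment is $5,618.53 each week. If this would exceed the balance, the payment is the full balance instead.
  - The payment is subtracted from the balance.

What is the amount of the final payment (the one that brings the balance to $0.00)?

Week 1: opening $39,283.25; interest $824.95 → $40,108.20; payment $5,618.53; balance $34,489.67
Week 2: opening $34,489.67; interest $824.95 → $35,314.62; payment $5,618.53; balance $29,696.09
Week 3: opening $29,696.09; interest $824.95 → $30,521.04; payment $5,618.53; balance $24,902.51
Week 4: opening $24,902.51; interest $824.95 → $25,727.46; payment $5,618.53; balance $20,108.93
Week 5: opening $20,108.93; interest $824.95 → $20,933.88; payment $5,618.53; balance $15,315.35
Week 6: opening $15,315.35; interest $824.95 → $16,140.30; payment $5,618.53; balance $10,521.77
Week 7: opening $10,521.77; interest $824.95 → $11,346.72; payment $5,618.53; balance $5,728.19
Week 8: opening $5,728.19; interest $824.95 → $6,553.14; payment $5,618.53; balance $934.61
Week 9: opening $934.61; interest $824.95 → $1,759.56; payment $1,759.56; balance $0.00

$1,759.56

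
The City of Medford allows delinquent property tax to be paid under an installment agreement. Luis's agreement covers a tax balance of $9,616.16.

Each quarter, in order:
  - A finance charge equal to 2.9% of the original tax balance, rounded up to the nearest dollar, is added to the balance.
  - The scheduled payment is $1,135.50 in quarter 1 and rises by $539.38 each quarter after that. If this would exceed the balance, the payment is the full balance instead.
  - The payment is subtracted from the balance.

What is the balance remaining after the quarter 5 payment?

$0.00

Quarter 1: opening $9,616.16; interest $279.00 → $9,895.16; payment $1,135.50; balance $8,759.66
Quarter 2: opening $8,759.66; interest $279.00 → $9,038.66; payment $1,674.88; balance $7,363.78
Quarter 3: opening $7,363.78; interest $279.00 → $7,642.78; payment $2,214.26; balance $5,428.52
Quarter 4: opening $5,428.52; interest $279.00 → $5,707.52; payment $2,753.64; balance $2,953.88
Quarter 5: opening $2,953.88; interest $279.00 → $3,232.88; payment $3,232.88; balance $0.00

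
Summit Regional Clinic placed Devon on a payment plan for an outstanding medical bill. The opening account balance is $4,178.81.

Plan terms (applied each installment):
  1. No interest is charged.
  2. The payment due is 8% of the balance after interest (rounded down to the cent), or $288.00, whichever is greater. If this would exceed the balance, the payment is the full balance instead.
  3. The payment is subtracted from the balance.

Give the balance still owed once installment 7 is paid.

$2,096.95

Installment 1: opening $4,178.81; payment $334.30; balance $3,844.51
Installment 2: opening $3,844.51; payment $307.56; balance $3,536.95
Installment 3: opening $3,536.95; payment $288.00; balance $3,248.95
Installment 4: opening $3,248.95; payment $288.00; balance $2,960.95
Installment 5: opening $2,960.95; payment $288.00; balance $2,672.95
Installment 6: opening $2,672.95; payment $288.00; balance $2,384.95
Installment 7: opening $2,384.95; payment $288.00; balance $2,096.95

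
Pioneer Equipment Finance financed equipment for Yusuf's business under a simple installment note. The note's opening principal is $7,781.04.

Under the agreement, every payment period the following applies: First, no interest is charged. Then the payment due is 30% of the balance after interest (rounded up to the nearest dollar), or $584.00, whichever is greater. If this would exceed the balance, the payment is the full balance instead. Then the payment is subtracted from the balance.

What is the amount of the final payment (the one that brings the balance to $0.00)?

$115.04

Payment period 1: opening $7,781.04; payment $2,335.00; balance $5,446.04
Payment period 2: opening $5,446.04; payment $1,634.00; balance $3,812.04
Payment period 3: opening $3,812.04; payment $1,144.00; balance $2,668.04
Payment period 4: opening $2,668.04; payment $801.00; balance $1,867.04
Payment period 5: opening $1,867.04; payment $584.00; balance $1,283.04
Payment period 6: opening $1,283.04; payment $584.00; balance $699.04
Payment period 7: opening $699.04; payment $584.00; balance $115.04
Payment period 8: opening $115.04; payment $115.04; balance $0.00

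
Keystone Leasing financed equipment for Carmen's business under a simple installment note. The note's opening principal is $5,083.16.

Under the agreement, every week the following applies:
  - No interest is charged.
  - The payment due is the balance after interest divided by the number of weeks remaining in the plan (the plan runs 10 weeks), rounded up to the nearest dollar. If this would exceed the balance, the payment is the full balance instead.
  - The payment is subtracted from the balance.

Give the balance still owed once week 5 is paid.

Week 1: opening $5,083.16; payment $509.00; balance $4,574.16
Week 2: opening $4,574.16; payment $509.00; balance $4,065.16
Week 3: opening $4,065.16; payment $509.00; balance $3,556.16
Week 4: opening $3,556.16; payment $509.00; balance $3,047.16
Week 5: opening $3,047.16; payment $508.00; balance $2,539.16

$2,539.16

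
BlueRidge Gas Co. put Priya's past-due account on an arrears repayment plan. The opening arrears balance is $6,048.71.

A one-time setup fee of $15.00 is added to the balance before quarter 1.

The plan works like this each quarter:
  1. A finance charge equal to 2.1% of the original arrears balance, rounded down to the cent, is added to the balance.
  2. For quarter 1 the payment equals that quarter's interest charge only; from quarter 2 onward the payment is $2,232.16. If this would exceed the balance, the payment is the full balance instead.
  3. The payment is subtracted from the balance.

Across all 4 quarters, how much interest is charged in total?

$508.08

Quarter 1: opening $6,063.71; interest $127.02 → $6,190.73; payment $127.02; balance $6,063.71
Quarter 2: opening $6,063.71; interest $127.02 → $6,190.73; payment $2,232.16; balance $3,958.57
Quarter 3: opening $3,958.57; interest $127.02 → $4,085.59; payment $2,232.16; balance $1,853.43
Quarter 4: opening $1,853.43; interest $127.02 → $1,980.45; payment $1,980.45; balance $0.00
Total interest: $127.02 + $127.02 + $127.02 + $127.02 = $508.08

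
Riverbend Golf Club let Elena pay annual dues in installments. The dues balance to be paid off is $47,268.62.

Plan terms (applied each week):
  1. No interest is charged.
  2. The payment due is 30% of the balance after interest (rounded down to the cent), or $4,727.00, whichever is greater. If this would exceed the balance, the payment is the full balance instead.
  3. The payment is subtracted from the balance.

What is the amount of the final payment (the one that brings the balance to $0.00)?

Week 1: opening $47,268.62; payment $14,180.58; balance $33,088.04
Week 2: opening $33,088.04; payment $9,926.41; balance $23,161.63
Week 3: opening $23,161.63; payment $6,948.48; balance $16,213.15
Week 4: opening $16,213.15; payment $4,863.94; balance $11,349.21
Week 5: opening $11,349.21; payment $4,727.00; balance $6,622.21
Week 6: opening $6,622.21; payment $4,727.00; balance $1,895.21
Week 7: opening $1,895.21; payment $1,895.21; balance $0.00

$1,895.21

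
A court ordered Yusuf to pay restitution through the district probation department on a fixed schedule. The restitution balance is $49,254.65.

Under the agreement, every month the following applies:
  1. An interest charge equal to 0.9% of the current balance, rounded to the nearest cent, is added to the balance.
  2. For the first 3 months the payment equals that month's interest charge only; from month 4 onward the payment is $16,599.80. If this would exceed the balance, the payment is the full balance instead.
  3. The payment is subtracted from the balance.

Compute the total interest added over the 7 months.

Month 1: $49,254.65 +$443.29 interest = $49,697.94; pay $443.29 → $49,254.65
Month 2: $49,254.65 +$443.29 interest = $49,697.94; pay $443.29 → $49,254.65
Month 3: $49,254.65 +$443.29 interest = $49,697.94; pay $443.29 → $49,254.65
Month 4: $49,254.65 +$443.29 interest = $49,697.94; pay $16,599.80 → $33,098.14
Month 5: $33,098.14 +$297.88 interest = $33,396.02; pay $16,599.80 → $16,796.22
Month 6: $16,796.22 +$151.17 interest = $16,947.39; pay $16,599.80 → $347.59
Month 7: $347.59 +$3.13 interest = $350.72; pay $350.72 → $0.00
Total interest: $443.29 + $443.29 + $443.29 + $443.29 + $297.88 + $151.17 + $3.13 = $2,225.34

$2,225.34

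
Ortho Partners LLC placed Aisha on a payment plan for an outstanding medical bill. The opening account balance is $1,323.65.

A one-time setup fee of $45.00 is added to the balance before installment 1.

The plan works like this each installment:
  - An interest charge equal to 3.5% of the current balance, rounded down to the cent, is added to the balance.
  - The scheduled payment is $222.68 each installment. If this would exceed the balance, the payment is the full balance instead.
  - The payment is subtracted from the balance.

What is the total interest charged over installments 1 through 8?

$199.37

Installment 1: $1,368.65 +$47.90 interest = $1,416.55; pay $222.68 → $1,193.87
Installment 2: $1,193.87 +$41.78 interest = $1,235.65; pay $222.68 → $1,012.97
Installment 3: $1,012.97 +$35.45 interest = $1,048.42; pay $222.68 → $825.74
Installment 4: $825.74 +$28.90 interest = $854.64; pay $222.68 → $631.96
Installment 5: $631.96 +$22.11 interest = $654.07; pay $222.68 → $431.39
Installment 6: $431.39 +$15.09 interest = $446.48; pay $222.68 → $223.80
Installment 7: $223.80 +$7.83 interest = $231.63; pay $222.68 → $8.95
Installment 8: $8.95 +$0.31 interest = $9.26; pay $9.26 → $0.00
Total interest: $47.90 + $41.78 + $35.45 + $28.90 + $22.11 + $15.09 + $7.83 + $0.31 = $199.37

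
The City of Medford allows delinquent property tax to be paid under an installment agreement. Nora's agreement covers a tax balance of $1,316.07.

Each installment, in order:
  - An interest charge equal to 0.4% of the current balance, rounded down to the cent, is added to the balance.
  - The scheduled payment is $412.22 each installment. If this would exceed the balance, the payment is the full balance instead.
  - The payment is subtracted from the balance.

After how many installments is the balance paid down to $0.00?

4

Installment 1: opening $1,316.07; interest $5.26 → $1,321.33; payment $412.22; balance $909.11
Installment 2: opening $909.11; interest $3.63 → $912.74; payment $412.22; balance $500.52
Installment 3: opening $500.52; interest $2.00 → $502.52; payment $412.22; balance $90.30
Installment 4: opening $90.30; interest $0.36 → $90.66; payment $90.66; balance $0.00
Balance reaches $0.00 in installment 4.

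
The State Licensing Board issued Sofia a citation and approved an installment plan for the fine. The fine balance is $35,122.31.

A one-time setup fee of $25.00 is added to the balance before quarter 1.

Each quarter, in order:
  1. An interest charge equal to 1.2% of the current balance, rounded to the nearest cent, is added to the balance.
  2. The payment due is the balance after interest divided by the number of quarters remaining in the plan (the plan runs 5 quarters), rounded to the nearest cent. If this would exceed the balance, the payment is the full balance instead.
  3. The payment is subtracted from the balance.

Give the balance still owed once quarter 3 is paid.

$14,571.14

Quarter 1: opening $35,147.31; interest $421.77 → $35,569.08; payment $7,113.82; balance $28,455.26
Quarter 2: opening $28,455.26; interest $341.46 → $28,796.72; payment $7,199.18; balance $21,597.54
Quarter 3: opening $21,597.54; interest $259.17 → $21,856.71; payment $7,285.57; balance $14,571.14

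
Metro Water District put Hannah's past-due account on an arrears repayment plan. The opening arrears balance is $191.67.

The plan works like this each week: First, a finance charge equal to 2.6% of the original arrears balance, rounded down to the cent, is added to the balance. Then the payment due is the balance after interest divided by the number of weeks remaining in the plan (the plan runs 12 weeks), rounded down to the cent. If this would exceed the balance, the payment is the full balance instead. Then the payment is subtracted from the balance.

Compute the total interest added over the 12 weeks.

$59.76

Week 1: opening $191.67; interest $4.98 → $196.65; payment $16.38; balance $180.27
Week 2: opening $180.27; interest $4.98 → $185.25; payment $16.84; balance $168.41
Week 3: opening $168.41; interest $4.98 → $173.39; payment $17.33; balance $156.06
Week 4: opening $156.06; interest $4.98 → $161.04; payment $17.89; balance $143.15
Week 5: opening $143.15; interest $4.98 → $148.13; payment $18.51; balance $129.62
Week 6: opening $129.62; interest $4.98 → $134.60; payment $19.22; balance $115.38
Week 7: opening $115.38; interest $4.98 → $120.36; payment $20.06; balance $100.30
Week 8: opening $100.30; interest $4.98 → $105.28; payment $21.05; balance $84.23
Week 9: opening $84.23; interest $4.98 → $89.21; payment $22.30; balance $66.91
Week 10: opening $66.91; interest $4.98 → $71.89; payment $23.96; balance $47.93
Week 11: opening $47.93; interest $4.98 → $52.91; payment $26.45; balance $26.46
Week 12: opening $26.46; interest $4.98 → $31.44; payment $31.44; balance $0.00
Total interest: $4.98 + $4.98 + $4.98 + $4.98 + $4.98 + $4.98 + $4.98 + $4.98 + $4.98 + $4.98 + $4.98 + $4.98 = $59.76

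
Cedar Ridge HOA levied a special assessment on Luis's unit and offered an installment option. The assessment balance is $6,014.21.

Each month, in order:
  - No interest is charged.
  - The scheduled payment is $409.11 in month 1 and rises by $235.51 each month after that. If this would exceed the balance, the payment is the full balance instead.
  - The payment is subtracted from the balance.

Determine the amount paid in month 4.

Month 1: $6,014.21 − $409.11 → $5,605.10
Month 2: $5,605.10 − $644.62 → $4,960.48
Month 3: $4,960.48 − $880.13 → $4,080.35
Month 4: $4,080.35 − $1,115.64 → $2,964.71

$1,115.64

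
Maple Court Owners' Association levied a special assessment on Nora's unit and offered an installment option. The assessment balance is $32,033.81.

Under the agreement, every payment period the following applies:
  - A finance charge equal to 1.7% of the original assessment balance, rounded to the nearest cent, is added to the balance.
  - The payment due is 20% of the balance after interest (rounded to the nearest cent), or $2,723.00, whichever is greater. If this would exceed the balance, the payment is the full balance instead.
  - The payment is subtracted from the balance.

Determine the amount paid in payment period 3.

$4,366.08

Payment period 1: opening $32,033.81; interest $544.57 → $32,578.38; payment $6,515.68; balance $26,062.70
Payment period 2: opening $26,062.70; interest $544.57 → $26,607.27; payment $5,321.45; balance $21,285.82
Payment period 3: opening $21,285.82; interest $544.57 → $21,830.39; payment $4,366.08; balance $17,464.31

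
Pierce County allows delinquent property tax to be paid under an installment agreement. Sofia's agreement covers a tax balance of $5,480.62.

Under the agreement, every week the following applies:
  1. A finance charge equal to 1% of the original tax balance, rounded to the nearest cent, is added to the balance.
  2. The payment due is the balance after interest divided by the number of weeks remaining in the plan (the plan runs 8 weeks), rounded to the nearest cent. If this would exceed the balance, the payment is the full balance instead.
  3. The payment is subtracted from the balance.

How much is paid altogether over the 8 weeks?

$5,919.10

# | Opening | Interest | Payment | End bal
1 | $5,480.62 | $54.81 | $691.93 | $4,843.50
2 | $4,843.50 | $54.81 | $699.76 | $4,198.55
3 | $4,198.55 | $54.81 | $708.89 | $3,544.47
4 | $3,544.47 | $54.81 | $719.86 | $2,879.42
5 | $2,879.42 | $54.81 | $733.56 | $2,200.67
6 | $2,200.67 | $54.81 | $751.83 | $1,503.65
7 | $1,503.65 | $54.81 | $779.23 | $779.23
8 | $779.23 | $54.81 | $834.04 | $0.00
Total paid: $5,919.10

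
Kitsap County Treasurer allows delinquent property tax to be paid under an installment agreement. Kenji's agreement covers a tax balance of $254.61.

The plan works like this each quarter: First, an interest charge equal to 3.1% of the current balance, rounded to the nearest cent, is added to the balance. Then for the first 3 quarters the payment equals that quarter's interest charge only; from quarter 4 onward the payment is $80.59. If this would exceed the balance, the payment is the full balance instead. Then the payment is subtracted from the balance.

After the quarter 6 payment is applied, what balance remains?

Quarter 1: $254.61 +$7.89 interest = $262.50; pay $7.89 → $254.61
Quarter 2: $254.61 +$7.89 interest = $262.50; pay $7.89 → $254.61
Quarter 3: $254.61 +$7.89 interest = $262.50; pay $7.89 → $254.61
Quarter 4: $254.61 +$7.89 interest = $262.50; pay $80.59 → $181.91
Quarter 5: $181.91 +$5.64 interest = $187.55; pay $80.59 → $106.96
Quarter 6: $106.96 +$3.32 interest = $110.28; pay $80.59 → $29.69

$29.69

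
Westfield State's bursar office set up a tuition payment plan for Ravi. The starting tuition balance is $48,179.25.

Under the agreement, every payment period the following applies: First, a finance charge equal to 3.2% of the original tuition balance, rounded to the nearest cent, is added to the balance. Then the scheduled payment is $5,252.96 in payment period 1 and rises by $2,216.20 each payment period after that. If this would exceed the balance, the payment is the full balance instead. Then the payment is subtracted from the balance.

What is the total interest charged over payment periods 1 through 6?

$9,250.44

# | Opening | Interest | Payment | End bal
1 | $48,179.25 | $1,541.74 | $5,252.96 | $44,468.03
2 | $44,468.03 | $1,541.74 | $7,469.16 | $38,540.61
3 | $38,540.61 | $1,541.74 | $9,685.36 | $30,396.99
4 | $30,396.99 | $1,541.74 | $11,901.56 | $20,037.17
5 | $20,037.17 | $1,541.74 | $14,117.76 | $7,461.15
6 | $7,461.15 | $1,541.74 | $9,002.89 | $0.00
Total interest: $1,541.74 + $1,541.74 + $1,541.74 + $1,541.74 + $1,541.74 + $1,541.74 = $9,250.44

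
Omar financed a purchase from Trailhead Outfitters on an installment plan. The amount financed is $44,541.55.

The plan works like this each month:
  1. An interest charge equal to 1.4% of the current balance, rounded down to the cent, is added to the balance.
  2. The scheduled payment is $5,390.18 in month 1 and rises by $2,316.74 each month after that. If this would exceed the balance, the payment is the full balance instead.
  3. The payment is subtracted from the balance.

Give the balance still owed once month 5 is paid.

# | Opening | Interest | Payment | End bal
1 | $44,541.55 | $623.58 | $5,390.18 | $39,774.95
2 | $39,774.95 | $556.84 | $7,706.92 | $32,624.87
3 | $32,624.87 | $456.74 | $10,023.66 | $23,057.95
4 | $23,057.95 | $322.81 | $12,340.40 | $11,040.36
5 | $11,040.36 | $154.56 | $11,194.92 | $0.00

$0.00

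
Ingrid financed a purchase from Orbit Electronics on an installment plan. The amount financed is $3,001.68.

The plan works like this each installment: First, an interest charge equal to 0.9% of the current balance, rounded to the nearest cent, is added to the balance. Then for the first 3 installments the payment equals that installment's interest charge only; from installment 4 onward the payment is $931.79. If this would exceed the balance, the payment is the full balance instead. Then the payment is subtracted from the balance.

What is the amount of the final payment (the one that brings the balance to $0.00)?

$265.23

# | Opening | Interest | Payment | End bal
1 | $3,001.68 | $27.02 | $27.02 | $3,001.68
2 | $3,001.68 | $27.02 | $27.02 | $3,001.68
3 | $3,001.68 | $27.02 | $27.02 | $3,001.68
4 | $3,001.68 | $27.02 | $931.79 | $2,096.91
5 | $2,096.91 | $18.87 | $931.79 | $1,183.99
6 | $1,183.99 | $10.66 | $931.79 | $262.86
7 | $262.86 | $2.37 | $265.23 | $0.00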